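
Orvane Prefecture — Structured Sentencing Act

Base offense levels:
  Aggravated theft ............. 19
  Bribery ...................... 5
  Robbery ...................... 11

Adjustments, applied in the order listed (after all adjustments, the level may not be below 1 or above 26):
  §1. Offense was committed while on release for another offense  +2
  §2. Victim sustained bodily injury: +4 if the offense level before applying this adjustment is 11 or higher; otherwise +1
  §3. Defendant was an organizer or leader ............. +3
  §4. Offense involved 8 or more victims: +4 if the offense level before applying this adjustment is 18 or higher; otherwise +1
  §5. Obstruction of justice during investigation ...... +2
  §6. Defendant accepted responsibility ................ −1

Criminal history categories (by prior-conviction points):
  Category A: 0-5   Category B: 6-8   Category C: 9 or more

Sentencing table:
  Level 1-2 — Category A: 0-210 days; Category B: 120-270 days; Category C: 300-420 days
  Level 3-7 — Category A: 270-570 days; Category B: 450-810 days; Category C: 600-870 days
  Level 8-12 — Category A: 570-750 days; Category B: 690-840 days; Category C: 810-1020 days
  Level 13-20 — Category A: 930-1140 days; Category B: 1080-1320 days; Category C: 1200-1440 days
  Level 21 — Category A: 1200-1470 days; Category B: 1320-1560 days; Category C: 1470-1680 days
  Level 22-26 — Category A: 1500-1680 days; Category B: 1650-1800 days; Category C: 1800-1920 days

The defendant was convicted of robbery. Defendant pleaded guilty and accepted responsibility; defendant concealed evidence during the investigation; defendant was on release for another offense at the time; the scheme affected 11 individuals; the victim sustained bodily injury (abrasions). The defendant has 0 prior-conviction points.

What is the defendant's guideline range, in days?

930-1140 days

Base offense level for robbery: 11.
§1 applies: 11 + 2 = 13.
§2 applies (level before this adjustment is 13 ≥ 11, so +4): 13 + 4 = 17.
§3 does not apply.
§4 applies (level before this adjustment is 17 < 18, so +1): 17 + 1 = 18.
§5 applies: 18 + 2 = 20.
§6 applies: 20 − 1 = 19.
Final offense level: 19.
Criminal history: 0 prior points → Category A (0-5).
Level 19 falls in the 13-20 band.
Grid: Level 13-20 × Category A = 930-1140 days.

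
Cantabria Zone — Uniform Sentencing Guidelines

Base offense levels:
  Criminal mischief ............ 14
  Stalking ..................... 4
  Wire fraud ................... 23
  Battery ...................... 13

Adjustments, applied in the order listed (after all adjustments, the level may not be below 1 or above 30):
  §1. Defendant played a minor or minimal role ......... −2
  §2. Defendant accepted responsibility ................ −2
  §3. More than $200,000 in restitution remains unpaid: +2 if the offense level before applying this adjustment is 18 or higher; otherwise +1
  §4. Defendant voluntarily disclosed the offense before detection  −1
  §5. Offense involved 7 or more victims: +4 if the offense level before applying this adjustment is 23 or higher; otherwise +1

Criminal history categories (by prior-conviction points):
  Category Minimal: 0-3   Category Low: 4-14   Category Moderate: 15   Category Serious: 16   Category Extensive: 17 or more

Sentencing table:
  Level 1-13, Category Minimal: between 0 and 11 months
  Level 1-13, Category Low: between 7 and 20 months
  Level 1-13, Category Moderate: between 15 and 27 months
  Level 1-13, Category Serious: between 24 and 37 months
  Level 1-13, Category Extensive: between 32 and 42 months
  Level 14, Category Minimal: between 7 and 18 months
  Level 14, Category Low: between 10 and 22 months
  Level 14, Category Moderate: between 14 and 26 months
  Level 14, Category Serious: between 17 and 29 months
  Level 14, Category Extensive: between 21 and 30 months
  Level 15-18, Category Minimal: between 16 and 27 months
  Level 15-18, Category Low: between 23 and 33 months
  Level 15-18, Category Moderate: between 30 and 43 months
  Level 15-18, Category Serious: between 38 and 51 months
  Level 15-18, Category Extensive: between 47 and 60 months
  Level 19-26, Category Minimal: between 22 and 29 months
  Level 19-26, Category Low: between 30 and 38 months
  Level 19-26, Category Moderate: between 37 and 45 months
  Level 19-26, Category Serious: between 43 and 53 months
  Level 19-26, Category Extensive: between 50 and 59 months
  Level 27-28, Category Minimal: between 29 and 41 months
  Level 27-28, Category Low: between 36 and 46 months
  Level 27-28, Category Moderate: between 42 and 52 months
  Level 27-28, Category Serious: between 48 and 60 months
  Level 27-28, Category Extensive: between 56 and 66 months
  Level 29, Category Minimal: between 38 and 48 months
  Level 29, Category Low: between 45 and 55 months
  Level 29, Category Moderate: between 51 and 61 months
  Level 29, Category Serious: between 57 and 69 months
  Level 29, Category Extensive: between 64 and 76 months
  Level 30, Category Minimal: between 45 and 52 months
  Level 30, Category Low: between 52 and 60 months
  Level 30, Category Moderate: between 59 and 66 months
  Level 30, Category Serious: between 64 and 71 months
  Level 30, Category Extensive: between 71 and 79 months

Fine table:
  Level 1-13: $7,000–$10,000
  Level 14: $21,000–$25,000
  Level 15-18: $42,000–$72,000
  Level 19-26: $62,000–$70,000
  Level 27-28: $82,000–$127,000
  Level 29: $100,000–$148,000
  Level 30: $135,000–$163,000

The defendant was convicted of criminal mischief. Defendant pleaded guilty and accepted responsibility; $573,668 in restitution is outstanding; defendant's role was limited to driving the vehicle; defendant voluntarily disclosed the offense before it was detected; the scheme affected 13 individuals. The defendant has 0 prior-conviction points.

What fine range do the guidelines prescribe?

$7,000–$10,000

Base offense level for criminal mischief: 14.
§1 applies: 14 − 2 = 12.
§2 applies: 12 − 2 = 10.
§3 applies (level before this adjustment is 10 < 18, so +1): 10 + 1 = 11.
§4 applies: 11 − 1 = 10.
§5 applies (level before this adjustment is 10 < 23, so +1): 10 + 1 = 11.
Final offense level: 11.
Level 11 falls in the 1-13 band.
Fine table: Level 1-13 → $7,000–$10,000.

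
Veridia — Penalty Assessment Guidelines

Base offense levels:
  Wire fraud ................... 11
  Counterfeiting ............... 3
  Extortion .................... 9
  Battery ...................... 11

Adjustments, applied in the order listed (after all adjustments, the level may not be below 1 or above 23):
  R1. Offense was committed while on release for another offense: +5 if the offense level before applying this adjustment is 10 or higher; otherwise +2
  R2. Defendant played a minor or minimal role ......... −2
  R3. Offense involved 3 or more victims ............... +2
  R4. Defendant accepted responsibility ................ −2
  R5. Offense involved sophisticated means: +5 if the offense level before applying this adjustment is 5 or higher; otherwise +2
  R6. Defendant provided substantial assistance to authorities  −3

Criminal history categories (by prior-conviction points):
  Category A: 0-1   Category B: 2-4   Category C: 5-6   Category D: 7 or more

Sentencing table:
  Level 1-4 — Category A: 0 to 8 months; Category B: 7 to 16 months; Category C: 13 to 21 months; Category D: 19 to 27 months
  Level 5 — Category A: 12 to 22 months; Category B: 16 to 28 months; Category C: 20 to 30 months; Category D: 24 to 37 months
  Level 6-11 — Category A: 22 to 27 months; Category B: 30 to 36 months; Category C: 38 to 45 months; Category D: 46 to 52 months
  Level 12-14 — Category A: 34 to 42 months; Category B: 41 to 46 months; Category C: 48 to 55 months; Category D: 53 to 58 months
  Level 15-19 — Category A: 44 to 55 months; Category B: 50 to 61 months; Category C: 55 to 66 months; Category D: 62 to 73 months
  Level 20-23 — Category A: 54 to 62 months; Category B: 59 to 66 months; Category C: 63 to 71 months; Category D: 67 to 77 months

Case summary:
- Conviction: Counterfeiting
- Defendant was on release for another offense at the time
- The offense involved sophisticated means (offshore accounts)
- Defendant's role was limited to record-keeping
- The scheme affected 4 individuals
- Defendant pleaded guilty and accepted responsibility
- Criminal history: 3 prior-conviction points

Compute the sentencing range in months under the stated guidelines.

16-28 months

Base offense level for counterfeiting: 3.
R1 applies (level before this adjustment is 3 < 10, so +2): 3 + 2 = 5.
R2 applies: 5 − 2 = 3.
R3 applies: 3 + 2 = 5.
R4 applies: 5 − 2 = 3.
R5 applies (level before this adjustment is 3 < 5, so +2): 3 + 2 = 5.
Final offense level: 5.
Criminal history: 3 prior points → Category B (2-4).
Level 5 falls in the 5 band.
Grid: Level 5 × Category B = 16-28 months.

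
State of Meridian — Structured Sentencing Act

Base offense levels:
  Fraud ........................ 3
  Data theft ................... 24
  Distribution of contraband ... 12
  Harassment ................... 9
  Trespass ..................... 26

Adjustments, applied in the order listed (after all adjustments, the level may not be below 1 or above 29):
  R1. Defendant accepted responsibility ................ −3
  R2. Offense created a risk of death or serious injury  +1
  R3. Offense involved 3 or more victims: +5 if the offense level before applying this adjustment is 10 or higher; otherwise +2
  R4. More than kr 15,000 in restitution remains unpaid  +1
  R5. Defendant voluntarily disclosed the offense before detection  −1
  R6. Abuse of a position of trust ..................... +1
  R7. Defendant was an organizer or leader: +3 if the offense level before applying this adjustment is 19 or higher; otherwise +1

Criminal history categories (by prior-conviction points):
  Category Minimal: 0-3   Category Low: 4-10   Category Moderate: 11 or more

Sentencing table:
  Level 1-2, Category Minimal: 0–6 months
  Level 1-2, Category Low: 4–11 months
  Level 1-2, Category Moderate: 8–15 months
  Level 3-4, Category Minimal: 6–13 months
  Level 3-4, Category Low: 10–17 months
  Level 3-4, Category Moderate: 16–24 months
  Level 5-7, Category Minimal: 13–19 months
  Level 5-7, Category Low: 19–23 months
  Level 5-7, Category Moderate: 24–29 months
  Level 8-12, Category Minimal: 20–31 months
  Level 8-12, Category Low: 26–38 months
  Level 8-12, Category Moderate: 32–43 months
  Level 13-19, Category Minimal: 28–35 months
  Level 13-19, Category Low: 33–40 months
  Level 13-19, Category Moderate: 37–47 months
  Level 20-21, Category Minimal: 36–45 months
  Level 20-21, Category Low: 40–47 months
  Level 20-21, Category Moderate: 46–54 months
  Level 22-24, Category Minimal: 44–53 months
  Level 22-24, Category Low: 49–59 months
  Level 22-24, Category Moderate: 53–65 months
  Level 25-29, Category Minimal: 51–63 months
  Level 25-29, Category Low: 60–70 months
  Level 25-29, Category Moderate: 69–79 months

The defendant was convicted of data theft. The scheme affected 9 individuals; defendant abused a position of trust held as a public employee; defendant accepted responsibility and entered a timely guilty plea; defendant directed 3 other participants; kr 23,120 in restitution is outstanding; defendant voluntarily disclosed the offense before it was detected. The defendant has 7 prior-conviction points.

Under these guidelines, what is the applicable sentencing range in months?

60-70 months

Base offense level for data theft: 24.
R1 applies: 24 − 3 = 21.
R3 applies (level before this adjustment is 21 ≥ 10, so +5): 21 + 5 = 26.
R4 applies: 26 + 1 = 27.
R5 applies: 27 − 1 = 26.
R6 applies: 26 + 1 = 27.
R7 applies (level before this adjustment is 27 ≥ 19, so +3): 27 + 3 = 30.
Level 30 exceeds the maximum of 29; capped at 29.
Final offense level: 29.
Criminal history: 7 prior points → Category Low (4-10).
Level 29 falls in the 25-29 band.
Grid: Level 25-29 × Category Low = 60-70 months.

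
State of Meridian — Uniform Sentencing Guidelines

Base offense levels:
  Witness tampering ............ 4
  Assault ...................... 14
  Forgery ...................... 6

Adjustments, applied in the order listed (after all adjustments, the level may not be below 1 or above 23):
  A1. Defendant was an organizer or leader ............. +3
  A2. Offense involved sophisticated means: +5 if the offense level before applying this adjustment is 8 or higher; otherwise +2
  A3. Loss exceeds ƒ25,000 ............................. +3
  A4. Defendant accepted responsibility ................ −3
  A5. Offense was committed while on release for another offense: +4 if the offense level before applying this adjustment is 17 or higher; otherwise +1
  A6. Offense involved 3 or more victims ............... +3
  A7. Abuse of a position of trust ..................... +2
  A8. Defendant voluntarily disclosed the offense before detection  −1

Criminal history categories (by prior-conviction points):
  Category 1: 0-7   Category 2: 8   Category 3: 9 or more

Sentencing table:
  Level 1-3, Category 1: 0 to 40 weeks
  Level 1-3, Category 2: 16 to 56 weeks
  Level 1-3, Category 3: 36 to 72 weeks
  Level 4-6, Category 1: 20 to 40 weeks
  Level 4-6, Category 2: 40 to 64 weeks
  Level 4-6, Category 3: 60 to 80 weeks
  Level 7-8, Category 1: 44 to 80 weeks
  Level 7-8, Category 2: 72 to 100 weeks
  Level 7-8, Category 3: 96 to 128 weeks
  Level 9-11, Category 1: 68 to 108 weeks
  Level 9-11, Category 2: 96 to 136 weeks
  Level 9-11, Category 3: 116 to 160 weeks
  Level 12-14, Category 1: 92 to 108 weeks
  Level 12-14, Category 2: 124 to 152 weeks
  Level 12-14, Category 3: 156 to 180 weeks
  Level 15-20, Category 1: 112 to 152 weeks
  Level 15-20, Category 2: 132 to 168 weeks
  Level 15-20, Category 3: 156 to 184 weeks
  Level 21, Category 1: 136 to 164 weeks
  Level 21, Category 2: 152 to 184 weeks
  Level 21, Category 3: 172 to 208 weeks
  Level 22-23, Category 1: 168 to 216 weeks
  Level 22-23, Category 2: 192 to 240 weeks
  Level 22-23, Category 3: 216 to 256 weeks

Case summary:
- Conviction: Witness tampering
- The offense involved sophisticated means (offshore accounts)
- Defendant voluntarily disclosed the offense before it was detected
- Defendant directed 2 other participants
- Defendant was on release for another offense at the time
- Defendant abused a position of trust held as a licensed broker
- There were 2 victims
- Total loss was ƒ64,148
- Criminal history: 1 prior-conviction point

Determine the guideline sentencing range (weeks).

Base offense level for witness tampering: 4.
A1 applies: 4 + 3 = 7.
A2 applies (level before this adjustment is 7 < 8, so +2): 7 + 2 = 9.
A3 applies: 9 + 3 = 12.
A5 applies (level before this adjustment is 12 < 17, so +1): 12 + 1 = 13.
A7 applies: 13 + 2 = 15.
A8 applies: 15 − 1 = 14.
Final offense level: 14.
Criminal history: 1 prior point → Category 1 (0-7).
Level 14 falls in the 12-14 band.
Grid: Level 12-14 × Category 1 = 92-108 weeks.

92-108 weeks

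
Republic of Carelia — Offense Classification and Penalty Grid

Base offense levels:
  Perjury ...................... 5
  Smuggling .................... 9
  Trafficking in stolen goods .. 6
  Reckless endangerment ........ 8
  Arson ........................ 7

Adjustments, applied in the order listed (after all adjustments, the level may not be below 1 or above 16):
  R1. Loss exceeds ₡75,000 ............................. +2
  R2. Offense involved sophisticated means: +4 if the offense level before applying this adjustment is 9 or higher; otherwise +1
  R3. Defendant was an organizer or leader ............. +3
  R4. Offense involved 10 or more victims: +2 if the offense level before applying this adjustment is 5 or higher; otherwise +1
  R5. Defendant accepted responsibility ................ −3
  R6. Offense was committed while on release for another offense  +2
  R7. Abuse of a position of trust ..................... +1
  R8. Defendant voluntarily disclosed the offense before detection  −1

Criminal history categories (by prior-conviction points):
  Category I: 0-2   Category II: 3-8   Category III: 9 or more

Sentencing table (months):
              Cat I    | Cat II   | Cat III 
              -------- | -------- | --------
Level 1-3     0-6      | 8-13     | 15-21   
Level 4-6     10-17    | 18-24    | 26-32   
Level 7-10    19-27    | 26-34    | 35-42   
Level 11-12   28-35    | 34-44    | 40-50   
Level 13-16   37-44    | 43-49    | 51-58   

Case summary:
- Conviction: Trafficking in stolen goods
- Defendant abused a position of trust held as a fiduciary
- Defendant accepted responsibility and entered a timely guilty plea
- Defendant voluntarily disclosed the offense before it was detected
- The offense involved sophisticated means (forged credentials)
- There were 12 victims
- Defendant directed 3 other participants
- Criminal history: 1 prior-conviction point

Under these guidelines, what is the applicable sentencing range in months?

Base offense level for trafficking in stolen goods: 6.
R1 does not apply.
R2 applies (level before this adjustment is 6 < 9, so +1): 6 + 1 = 7.
R3 applies: 7 + 3 = 10.
R4 applies (level before this adjustment is 10 ≥ 5, so +2): 10 + 2 = 12.
R5 applies: 12 − 3 = 9.
R7 applies: 9 + 1 = 10.
R8 applies: 10 − 1 = 9.
Final offense level: 9.
Criminal history: 1 prior point → Category I (0-2).
Level 9 falls in the 7-10 band.
Grid: Level 7-10 × Category I = 19-27 months.

19-27 months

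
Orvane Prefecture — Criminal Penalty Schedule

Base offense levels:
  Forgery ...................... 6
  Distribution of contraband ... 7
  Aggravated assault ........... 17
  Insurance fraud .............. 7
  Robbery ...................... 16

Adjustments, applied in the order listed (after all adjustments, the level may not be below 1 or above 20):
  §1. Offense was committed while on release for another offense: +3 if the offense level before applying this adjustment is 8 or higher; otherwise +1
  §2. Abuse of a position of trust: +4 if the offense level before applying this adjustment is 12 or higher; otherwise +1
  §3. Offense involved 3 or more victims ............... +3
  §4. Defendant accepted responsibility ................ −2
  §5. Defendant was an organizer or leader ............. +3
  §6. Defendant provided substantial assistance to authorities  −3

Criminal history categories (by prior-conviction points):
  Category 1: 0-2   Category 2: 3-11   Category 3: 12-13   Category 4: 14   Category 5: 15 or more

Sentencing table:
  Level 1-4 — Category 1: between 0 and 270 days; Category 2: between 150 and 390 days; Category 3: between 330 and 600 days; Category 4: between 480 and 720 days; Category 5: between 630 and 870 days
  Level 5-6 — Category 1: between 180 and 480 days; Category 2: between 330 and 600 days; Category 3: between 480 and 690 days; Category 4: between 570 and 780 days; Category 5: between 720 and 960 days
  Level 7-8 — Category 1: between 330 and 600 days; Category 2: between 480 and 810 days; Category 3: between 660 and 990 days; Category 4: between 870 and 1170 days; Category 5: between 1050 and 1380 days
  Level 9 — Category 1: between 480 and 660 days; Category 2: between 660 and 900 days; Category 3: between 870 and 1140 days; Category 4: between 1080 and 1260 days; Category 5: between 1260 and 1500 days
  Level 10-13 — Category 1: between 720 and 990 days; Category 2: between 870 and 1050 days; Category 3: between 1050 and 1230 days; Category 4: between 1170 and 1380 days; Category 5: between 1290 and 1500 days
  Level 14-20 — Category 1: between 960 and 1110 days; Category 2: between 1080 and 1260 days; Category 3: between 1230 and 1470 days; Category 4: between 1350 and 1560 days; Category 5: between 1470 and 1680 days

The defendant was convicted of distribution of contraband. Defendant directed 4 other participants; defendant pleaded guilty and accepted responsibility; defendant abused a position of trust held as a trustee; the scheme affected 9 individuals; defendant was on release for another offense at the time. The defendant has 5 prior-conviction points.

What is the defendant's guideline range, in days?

870-1050 days

Base offense level for distribution of contraband: 7.
§1 applies (level before this adjustment is 7 < 8, so +1): 7 + 1 = 8.
§2 applies (level before this adjustment is 8 < 12, so +1): 8 + 1 = 9.
§3 applies: 9 + 3 = 12.
§4 applies: 12 − 2 = 10.
§5 applies: 10 + 3 = 13.
Final offense level: 13.
Criminal history: 5 prior points → Category 2 (3-11).
Level 13 falls in the 10-13 band.
Grid: Level 10-13 × Category 2 = 870-1050 days.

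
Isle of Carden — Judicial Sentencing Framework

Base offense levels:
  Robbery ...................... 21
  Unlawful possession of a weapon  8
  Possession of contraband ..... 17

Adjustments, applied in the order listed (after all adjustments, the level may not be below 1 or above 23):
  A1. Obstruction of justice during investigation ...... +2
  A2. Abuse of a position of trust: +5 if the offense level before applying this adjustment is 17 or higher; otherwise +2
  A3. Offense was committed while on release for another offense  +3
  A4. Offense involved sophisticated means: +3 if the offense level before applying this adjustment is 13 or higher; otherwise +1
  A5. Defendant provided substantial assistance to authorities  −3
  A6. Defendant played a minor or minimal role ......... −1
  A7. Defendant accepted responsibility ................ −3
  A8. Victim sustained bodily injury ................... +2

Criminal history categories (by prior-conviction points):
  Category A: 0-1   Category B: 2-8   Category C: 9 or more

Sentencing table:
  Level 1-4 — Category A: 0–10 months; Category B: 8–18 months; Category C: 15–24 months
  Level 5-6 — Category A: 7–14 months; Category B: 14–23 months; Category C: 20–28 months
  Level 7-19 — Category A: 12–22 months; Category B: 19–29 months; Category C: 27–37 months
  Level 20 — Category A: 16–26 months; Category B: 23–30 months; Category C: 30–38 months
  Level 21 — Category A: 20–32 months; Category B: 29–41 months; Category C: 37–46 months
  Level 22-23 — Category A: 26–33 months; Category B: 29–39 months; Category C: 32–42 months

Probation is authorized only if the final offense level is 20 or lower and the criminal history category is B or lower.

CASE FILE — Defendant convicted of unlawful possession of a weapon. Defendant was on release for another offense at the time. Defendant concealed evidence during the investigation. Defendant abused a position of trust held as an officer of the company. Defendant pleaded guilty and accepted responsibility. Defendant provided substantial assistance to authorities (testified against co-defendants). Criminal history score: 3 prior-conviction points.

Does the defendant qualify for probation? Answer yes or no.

Yes

Base offense level for unlawful possession of a weapon: 8.
A1 applies: 8 + 2 = 10.
A2 applies (level before this adjustment is 10 < 17, so +2): 10 + 2 = 12.
A3 applies: 12 + 3 = 15.
A4 does not apply.
A5 applies: 15 − 3 = 12.
A7 applies: 12 − 3 = 9.
Final offense level: 9.
Criminal history: 3 prior points → Category B (2-8).
Level 9 falls in the 7-19 band.
Grid: Level 7-19 × Category B = 19-29 months.
Probation check: level 9 ≤ 20 and category B ≤ B → eligible.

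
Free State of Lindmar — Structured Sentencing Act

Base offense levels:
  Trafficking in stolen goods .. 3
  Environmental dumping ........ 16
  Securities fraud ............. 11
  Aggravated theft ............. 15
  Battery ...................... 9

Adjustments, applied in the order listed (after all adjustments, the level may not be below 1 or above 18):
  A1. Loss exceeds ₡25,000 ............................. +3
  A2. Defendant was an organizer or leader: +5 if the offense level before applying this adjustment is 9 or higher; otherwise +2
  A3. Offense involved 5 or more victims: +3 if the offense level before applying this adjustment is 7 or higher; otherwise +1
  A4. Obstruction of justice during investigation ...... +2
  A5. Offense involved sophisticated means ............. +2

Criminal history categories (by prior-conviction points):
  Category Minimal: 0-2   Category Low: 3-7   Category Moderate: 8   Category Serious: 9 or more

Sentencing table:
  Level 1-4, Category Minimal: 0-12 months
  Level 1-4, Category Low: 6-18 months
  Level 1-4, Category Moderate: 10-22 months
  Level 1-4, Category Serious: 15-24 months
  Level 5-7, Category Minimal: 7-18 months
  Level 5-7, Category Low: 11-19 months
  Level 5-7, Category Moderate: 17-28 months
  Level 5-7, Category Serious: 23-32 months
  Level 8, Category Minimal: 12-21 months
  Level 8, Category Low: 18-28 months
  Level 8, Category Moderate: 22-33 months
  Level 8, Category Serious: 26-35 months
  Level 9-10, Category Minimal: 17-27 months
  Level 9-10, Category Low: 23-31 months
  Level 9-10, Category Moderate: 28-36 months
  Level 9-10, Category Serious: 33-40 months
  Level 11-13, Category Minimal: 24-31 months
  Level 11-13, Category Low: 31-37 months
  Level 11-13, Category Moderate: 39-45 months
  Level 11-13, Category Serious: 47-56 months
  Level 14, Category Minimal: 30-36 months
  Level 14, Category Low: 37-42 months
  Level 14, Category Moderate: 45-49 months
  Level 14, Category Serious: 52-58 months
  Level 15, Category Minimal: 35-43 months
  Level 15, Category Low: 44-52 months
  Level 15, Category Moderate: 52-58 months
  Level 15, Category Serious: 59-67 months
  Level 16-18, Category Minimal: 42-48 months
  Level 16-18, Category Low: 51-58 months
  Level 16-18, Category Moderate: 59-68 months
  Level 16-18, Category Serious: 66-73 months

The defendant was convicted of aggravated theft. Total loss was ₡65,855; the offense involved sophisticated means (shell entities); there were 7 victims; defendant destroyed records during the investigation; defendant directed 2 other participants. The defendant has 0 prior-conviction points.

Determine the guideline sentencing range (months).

42-48 months

Base offense level for aggravated theft: 15.
A1 applies: 15 + 3 = 18.
A2 applies (level before this adjustment is 18 ≥ 9, so +5): 18 + 5 = 23.
A3 applies (level before this adjustment is 23 ≥ 7, so +3): 23 + 3 = 26.
A4 applies: 26 + 2 = 28.
A5 applies: 28 + 2 = 30.
Level 30 exceeds the maximum of 18; capped at 18.
Final offense level: 18.
Criminal history: 0 prior points → Category Minimal (0-2).
Level 18 falls in the 16-18 band.
Grid: Level 16-18 × Category Minimal = 42-48 months.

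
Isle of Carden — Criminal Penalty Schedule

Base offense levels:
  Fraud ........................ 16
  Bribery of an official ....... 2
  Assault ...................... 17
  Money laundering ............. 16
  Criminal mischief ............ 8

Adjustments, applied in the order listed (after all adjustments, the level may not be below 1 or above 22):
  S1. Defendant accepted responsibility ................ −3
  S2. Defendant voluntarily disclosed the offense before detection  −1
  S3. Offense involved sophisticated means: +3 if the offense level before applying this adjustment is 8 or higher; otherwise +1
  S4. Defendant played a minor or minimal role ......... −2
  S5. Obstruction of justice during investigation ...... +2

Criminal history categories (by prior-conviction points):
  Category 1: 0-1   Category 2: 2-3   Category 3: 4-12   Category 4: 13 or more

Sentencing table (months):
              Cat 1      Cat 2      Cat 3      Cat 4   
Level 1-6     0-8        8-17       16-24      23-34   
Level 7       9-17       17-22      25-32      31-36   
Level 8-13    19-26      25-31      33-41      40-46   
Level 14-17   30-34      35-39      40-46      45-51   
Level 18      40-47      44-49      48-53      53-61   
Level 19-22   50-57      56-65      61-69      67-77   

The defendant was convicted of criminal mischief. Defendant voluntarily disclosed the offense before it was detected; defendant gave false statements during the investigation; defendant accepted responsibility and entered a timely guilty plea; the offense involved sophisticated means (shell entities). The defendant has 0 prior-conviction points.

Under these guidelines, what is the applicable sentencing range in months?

Base offense level for criminal mischief: 8.
S1 applies: 8 − 3 = 5.
S2 applies: 5 − 1 = 4.
S3 applies (level before this adjustment is 4 < 8, so +1): 4 + 1 = 5.
S5 applies: 5 + 2 = 7.
Final offense level: 7.
Criminal history: 0 prior points → Category 1 (0-1).
Level 7 falls in the 7 band.
Grid: Level 7 × Category 1 = 9-17 months.

9-17 months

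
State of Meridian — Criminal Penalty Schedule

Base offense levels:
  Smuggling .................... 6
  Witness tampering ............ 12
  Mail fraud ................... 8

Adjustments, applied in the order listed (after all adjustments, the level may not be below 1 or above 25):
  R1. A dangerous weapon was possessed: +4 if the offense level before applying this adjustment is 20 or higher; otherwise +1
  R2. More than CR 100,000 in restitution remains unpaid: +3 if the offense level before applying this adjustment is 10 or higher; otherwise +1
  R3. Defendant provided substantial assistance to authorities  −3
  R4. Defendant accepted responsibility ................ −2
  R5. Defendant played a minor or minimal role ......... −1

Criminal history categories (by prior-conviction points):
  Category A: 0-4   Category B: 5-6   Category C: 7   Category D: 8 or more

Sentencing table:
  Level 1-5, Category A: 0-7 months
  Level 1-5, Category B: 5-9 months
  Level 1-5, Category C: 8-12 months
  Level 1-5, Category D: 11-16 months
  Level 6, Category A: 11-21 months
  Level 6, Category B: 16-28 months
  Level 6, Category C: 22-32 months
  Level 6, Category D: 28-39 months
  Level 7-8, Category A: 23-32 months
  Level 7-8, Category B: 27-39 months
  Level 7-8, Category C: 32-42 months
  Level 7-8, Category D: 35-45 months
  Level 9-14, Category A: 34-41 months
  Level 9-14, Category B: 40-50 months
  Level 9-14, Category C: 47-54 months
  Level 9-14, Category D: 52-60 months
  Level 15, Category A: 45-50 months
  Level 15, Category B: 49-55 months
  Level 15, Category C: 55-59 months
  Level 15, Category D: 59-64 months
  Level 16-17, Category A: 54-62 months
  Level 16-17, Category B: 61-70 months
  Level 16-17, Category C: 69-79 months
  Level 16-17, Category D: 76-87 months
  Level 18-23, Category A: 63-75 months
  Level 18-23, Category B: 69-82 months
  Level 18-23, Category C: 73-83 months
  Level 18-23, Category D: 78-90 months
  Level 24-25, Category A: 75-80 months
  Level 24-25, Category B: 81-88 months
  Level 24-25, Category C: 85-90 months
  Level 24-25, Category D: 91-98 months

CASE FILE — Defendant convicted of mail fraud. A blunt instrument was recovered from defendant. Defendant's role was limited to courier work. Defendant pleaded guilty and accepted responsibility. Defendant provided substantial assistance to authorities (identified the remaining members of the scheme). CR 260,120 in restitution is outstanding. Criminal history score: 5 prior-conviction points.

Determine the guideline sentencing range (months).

Base offense level for mail fraud: 8.
R1 applies (level before this adjustment is 8 < 20, so +1): 8 + 1 = 9.
R2 applies (level before this adjustment is 9 < 10, so +1): 9 + 1 = 10.
R3 applies: 10 − 3 = 7.
R4 applies: 7 − 2 = 5.
R5 applies: 5 − 1 = 4.
Final offense level: 4.
Criminal history: 5 prior points → Category B (5-6).
Level 4 falls in the 1-5 band.
Grid: Level 1-5 × Category B = 5-9 months.

5-9 months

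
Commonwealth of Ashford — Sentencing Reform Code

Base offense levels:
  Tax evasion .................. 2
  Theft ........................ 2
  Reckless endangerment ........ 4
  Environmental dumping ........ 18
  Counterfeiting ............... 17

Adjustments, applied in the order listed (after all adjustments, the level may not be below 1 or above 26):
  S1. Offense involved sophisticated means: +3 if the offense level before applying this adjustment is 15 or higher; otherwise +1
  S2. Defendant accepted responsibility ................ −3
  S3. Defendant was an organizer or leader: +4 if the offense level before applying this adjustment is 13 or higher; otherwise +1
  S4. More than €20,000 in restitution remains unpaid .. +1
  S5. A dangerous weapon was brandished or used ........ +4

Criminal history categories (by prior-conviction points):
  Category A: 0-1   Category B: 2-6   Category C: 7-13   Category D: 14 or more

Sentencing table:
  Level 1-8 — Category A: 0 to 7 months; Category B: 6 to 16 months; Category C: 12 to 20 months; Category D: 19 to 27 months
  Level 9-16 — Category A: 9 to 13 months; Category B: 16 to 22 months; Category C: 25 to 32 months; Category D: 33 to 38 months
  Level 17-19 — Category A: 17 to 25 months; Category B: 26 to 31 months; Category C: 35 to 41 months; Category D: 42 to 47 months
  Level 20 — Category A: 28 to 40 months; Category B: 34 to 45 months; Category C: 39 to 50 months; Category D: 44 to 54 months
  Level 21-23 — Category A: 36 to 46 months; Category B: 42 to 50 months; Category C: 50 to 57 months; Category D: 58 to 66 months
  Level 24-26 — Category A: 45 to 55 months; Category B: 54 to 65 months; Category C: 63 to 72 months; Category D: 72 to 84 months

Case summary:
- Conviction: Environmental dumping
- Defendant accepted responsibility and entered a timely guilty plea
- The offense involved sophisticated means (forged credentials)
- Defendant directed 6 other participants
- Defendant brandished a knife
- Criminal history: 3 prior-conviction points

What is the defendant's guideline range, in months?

54-65 months

Base offense level for environmental dumping: 18.
S1 applies (level before this adjustment is 18 ≥ 15, so +3): 18 + 3 = 21.
S2 applies: 21 − 3 = 18.
S3 applies (level before this adjustment is 18 ≥ 13, so +4): 18 + 4 = 22.
S5 applies: 22 + 4 = 26.
Final offense level: 26.
Criminal history: 3 prior points → Category B (2-6).
Level 26 falls in the 24-26 band.
Grid: Level 24-26 × Category B = 54-65 months.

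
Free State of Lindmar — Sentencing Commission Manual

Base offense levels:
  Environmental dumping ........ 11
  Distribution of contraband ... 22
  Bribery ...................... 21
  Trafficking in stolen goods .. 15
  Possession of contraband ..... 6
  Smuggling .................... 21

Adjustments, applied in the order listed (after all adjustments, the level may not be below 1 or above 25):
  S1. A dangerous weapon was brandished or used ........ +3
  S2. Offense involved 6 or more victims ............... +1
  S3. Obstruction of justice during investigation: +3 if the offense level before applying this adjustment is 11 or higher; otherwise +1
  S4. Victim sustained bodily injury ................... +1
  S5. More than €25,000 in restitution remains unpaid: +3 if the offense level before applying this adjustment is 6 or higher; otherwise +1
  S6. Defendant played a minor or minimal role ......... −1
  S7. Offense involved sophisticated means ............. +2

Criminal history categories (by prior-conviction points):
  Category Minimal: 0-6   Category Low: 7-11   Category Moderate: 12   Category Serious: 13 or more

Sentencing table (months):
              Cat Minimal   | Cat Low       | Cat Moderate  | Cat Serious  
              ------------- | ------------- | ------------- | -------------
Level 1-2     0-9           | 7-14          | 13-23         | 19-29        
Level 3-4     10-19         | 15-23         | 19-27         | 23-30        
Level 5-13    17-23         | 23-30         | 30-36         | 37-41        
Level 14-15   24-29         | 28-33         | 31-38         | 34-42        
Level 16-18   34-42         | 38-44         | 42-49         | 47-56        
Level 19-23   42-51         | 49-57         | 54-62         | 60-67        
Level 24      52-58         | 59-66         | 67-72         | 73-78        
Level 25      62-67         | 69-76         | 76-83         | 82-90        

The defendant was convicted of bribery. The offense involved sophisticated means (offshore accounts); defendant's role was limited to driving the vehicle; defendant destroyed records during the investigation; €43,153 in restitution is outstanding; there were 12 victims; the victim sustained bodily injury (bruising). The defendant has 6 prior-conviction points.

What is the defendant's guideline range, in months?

62-67 months

Base offense level for bribery: 21.
S2 applies: 21 + 1 = 22.
S3 applies (level before this adjustment is 22 ≥ 11, so +3): 22 + 3 = 25.
S4 applies: 25 + 1 = 26.
S5 applies (level before this adjustment is 26 ≥ 6, so +3): 26 + 3 = 29.
S6 applies: 29 − 1 = 28.
S7 applies: 28 + 2 = 30.
Level 30 exceeds the maximum of 25; capped at 25.
Final offense level: 25.
Criminal history: 6 prior points → Category Minimal (0-6).
Level 25 falls in the 25 band.
Grid: Level 25 × Category Minimal = 62-67 months.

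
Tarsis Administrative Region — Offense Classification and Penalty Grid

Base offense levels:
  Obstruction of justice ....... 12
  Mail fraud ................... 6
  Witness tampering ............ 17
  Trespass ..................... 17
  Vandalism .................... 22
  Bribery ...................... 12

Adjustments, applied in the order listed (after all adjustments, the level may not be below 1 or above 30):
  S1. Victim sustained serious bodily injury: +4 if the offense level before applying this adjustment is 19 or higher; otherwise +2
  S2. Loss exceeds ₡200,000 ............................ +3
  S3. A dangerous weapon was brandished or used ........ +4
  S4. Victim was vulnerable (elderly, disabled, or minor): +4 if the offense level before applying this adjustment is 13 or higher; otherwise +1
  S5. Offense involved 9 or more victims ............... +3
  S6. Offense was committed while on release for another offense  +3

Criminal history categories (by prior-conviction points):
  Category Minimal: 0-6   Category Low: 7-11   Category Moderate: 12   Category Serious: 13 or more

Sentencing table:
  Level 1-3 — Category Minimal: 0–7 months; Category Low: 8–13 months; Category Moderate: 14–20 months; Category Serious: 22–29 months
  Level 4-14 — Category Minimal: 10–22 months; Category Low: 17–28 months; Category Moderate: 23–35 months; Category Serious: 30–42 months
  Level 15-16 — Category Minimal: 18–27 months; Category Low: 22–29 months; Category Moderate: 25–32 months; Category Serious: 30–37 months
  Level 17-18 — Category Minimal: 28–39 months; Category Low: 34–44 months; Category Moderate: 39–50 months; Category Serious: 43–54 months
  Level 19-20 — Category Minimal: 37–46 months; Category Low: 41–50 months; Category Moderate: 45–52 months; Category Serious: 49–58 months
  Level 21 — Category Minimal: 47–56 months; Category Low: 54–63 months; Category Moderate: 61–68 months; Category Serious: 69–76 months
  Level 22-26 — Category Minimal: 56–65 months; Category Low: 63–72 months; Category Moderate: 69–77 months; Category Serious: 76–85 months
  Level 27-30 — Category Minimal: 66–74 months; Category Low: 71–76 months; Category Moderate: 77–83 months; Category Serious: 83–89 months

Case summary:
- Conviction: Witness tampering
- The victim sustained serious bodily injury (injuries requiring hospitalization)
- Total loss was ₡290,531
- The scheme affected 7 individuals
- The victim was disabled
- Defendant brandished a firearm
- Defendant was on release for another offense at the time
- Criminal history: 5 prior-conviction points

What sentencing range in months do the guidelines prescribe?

66-74 months

Base offense level for witness tampering: 17.
S1 applies (level before this adjustment is 17 < 19, so +2): 17 + 2 = 19.
S2 applies: 19 + 3 = 22.
S3 applies: 22 + 4 = 26.
S4 applies (level before this adjustment is 26 ≥ 13, so +4): 26 + 4 = 30.
S6 applies: 30 + 3 = 33.
Level 33 exceeds the maximum of 30; capped at 30.
Final offense level: 30.
Criminal history: 5 prior points → Category Minimal (0-6).
Level 30 falls in the 27-30 band.
Grid: Level 27-30 × Category Minimal = 66-74 months.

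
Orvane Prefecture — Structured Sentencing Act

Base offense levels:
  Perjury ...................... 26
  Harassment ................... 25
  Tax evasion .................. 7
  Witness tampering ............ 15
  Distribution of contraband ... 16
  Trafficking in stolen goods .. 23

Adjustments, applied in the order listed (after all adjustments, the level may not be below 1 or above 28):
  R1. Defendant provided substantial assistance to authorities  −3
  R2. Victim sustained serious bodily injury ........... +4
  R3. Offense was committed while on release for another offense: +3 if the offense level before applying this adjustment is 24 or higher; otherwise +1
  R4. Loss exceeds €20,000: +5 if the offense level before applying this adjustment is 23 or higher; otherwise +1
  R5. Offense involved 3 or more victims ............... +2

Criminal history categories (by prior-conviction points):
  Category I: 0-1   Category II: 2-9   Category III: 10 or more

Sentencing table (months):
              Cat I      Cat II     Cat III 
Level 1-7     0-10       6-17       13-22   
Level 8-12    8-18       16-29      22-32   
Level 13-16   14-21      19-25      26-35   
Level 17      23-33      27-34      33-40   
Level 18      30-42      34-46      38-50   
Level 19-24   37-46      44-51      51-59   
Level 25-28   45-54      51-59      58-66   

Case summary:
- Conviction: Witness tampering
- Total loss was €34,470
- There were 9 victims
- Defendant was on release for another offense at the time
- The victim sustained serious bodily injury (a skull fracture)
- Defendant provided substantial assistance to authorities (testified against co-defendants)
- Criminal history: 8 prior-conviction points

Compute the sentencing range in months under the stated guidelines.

Base offense level for witness tampering: 15.
R1 applies: 15 − 3 = 12.
R2 applies: 12 + 4 = 16.
R3 applies (level before this adjustment is 16 < 24, so +1): 16 + 1 = 17.
R4 applies (level before this adjustment is 17 < 23, so +1): 17 + 1 = 18.
R5 applies: 18 + 2 = 20.
Final offense level: 20.
Criminal history: 8 prior points → Category II (2-9).
Level 20 falls in the 19-24 band.
Grid: Level 19-24 × Category II = 44-51 months.

44-51 months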